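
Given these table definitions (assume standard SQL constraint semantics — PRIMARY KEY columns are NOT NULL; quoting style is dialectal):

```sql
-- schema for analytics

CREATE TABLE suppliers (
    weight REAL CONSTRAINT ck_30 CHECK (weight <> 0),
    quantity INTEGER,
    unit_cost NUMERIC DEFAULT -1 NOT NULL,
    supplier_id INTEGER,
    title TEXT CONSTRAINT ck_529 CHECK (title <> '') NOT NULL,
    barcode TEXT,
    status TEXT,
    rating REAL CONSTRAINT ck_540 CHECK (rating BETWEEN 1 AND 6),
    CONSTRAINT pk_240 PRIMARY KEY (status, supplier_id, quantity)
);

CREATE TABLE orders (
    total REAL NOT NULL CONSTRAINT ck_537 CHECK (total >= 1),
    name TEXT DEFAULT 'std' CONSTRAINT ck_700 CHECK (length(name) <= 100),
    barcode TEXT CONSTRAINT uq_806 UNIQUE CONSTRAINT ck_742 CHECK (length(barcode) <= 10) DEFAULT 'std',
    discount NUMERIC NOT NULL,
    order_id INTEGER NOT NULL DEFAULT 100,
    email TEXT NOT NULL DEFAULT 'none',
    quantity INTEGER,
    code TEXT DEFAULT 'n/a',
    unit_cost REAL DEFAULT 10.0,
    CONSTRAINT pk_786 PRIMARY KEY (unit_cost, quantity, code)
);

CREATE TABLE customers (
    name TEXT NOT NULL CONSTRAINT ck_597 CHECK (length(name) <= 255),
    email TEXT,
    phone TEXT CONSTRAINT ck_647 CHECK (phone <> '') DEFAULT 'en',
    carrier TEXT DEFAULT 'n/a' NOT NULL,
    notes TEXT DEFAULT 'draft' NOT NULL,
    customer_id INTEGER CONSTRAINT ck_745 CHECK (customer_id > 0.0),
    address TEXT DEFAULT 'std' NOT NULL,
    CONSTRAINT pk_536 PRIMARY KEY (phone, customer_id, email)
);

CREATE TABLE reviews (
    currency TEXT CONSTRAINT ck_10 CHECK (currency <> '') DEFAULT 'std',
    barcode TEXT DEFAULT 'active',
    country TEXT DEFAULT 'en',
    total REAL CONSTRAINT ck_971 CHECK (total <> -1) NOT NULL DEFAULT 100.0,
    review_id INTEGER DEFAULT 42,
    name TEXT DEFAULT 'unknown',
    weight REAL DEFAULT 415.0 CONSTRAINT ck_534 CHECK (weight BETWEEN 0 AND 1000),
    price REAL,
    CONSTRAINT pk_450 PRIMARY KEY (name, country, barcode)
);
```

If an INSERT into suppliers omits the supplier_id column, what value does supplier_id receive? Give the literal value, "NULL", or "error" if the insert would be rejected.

supplier_id has no DEFAULT clause.
Omitting it would insert NULL, but it is part of the PRIMARY KEY, so the INSERT fails.

error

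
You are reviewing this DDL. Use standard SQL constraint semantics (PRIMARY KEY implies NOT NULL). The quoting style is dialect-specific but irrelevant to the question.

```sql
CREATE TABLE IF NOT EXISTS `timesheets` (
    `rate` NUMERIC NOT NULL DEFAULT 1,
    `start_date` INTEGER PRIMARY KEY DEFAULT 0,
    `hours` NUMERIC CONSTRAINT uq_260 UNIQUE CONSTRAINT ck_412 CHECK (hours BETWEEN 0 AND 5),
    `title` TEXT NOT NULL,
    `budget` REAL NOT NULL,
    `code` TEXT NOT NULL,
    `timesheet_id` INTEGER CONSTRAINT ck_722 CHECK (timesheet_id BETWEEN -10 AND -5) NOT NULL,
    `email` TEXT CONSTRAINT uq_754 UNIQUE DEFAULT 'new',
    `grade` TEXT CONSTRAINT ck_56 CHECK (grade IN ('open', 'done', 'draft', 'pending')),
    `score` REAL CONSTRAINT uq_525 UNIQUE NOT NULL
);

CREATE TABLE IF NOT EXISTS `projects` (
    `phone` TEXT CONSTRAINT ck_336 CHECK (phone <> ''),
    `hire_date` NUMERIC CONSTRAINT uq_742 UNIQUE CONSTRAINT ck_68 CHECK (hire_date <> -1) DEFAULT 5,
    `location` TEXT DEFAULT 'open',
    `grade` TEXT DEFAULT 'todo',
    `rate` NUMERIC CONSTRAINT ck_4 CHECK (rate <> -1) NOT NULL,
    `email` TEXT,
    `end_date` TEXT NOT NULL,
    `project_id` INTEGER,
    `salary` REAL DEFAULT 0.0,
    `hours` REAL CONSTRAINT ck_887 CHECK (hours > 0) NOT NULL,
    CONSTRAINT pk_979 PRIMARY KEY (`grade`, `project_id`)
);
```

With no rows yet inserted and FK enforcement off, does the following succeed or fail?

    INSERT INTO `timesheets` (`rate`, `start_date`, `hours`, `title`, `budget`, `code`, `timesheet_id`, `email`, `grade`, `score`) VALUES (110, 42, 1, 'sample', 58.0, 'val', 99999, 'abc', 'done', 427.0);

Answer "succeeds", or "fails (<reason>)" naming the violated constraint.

The value 99999 for timesheet_id violates CHECK (timesheet_id BETWEEN -10 AND -5).

fails (CHECK on timesheet_id)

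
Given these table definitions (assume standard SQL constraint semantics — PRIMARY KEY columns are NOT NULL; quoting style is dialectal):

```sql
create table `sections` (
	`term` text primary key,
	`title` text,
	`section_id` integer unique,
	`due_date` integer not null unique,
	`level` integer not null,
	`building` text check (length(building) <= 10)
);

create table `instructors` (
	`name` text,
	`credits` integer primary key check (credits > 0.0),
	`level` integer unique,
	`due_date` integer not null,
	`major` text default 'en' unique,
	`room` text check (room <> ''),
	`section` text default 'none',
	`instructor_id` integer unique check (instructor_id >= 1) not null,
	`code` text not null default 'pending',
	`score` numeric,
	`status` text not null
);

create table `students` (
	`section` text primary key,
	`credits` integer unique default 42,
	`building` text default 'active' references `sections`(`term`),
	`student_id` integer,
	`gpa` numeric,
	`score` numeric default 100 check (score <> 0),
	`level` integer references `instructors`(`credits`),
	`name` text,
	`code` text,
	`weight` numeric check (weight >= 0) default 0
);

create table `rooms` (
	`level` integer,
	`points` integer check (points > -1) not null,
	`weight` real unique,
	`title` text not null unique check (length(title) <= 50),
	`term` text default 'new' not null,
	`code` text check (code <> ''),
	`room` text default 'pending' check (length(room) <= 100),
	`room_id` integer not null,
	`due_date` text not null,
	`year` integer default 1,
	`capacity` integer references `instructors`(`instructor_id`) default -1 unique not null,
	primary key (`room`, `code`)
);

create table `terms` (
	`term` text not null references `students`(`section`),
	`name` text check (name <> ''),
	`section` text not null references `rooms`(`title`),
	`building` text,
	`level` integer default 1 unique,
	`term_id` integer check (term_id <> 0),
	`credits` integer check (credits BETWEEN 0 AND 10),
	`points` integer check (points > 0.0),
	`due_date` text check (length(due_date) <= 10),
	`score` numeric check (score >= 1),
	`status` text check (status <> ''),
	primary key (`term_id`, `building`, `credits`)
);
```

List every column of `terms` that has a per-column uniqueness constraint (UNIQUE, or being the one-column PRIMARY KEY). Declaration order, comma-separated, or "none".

- term: no UNIQUE or single-column PK constraint.
- name: no UNIQUE or single-column PK constraint.
- section: no UNIQUE or single-column PK constraint.
- building: part of a composite PRIMARY KEY — only the tuple is unique, not this column on its own.
- level: declared UNIQUE → unique.
- term_id: part of a composite PRIMARY KEY — only the tuple is unique, not this column on its own.
- credits: part of a composite PRIMARY KEY — only the tuple is unique, not this column on its own.
- points: no UNIQUE or single-column PK constraint.
- due_date: no UNIQUE or single-column PK constraint.
- score: no UNIQUE or single-column PK constraint.
- status: no UNIQUE or single-column PK constraint.

level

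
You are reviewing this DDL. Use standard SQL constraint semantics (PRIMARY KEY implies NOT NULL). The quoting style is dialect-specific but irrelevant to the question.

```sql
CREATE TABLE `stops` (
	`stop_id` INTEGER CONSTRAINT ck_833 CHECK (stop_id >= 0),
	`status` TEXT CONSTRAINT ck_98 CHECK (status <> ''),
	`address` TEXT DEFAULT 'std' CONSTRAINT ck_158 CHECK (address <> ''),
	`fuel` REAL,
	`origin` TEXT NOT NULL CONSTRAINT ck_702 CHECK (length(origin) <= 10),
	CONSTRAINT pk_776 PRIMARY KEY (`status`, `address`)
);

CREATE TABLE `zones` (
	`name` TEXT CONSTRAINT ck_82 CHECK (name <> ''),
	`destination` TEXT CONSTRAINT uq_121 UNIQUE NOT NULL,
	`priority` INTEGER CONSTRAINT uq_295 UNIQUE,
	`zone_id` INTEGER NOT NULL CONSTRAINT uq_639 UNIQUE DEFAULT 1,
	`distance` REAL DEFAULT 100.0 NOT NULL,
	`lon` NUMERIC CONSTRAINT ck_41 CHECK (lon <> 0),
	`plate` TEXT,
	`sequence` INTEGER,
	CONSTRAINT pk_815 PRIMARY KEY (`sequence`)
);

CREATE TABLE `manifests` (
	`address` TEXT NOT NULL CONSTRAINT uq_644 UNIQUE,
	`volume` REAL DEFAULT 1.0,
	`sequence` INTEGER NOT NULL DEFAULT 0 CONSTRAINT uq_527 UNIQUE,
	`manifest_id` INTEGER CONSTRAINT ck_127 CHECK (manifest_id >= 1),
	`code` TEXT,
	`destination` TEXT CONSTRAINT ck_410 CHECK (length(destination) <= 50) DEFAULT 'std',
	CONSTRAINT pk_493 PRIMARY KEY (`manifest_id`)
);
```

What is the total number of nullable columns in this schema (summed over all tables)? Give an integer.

stops: 2 nullable (stop_id, fuel — PK (status, address) and explicit NOT NULL columns excluded).
zones: 4 nullable (name, priority, lon, plate — PK (sequence) and explicit NOT NULL columns excluded).
manifests: 3 nullable (volume, code, destination — PK (manifest_id) and explicit NOT NULL columns excluded).
Total: 2 + 4 + 3 = 9.

9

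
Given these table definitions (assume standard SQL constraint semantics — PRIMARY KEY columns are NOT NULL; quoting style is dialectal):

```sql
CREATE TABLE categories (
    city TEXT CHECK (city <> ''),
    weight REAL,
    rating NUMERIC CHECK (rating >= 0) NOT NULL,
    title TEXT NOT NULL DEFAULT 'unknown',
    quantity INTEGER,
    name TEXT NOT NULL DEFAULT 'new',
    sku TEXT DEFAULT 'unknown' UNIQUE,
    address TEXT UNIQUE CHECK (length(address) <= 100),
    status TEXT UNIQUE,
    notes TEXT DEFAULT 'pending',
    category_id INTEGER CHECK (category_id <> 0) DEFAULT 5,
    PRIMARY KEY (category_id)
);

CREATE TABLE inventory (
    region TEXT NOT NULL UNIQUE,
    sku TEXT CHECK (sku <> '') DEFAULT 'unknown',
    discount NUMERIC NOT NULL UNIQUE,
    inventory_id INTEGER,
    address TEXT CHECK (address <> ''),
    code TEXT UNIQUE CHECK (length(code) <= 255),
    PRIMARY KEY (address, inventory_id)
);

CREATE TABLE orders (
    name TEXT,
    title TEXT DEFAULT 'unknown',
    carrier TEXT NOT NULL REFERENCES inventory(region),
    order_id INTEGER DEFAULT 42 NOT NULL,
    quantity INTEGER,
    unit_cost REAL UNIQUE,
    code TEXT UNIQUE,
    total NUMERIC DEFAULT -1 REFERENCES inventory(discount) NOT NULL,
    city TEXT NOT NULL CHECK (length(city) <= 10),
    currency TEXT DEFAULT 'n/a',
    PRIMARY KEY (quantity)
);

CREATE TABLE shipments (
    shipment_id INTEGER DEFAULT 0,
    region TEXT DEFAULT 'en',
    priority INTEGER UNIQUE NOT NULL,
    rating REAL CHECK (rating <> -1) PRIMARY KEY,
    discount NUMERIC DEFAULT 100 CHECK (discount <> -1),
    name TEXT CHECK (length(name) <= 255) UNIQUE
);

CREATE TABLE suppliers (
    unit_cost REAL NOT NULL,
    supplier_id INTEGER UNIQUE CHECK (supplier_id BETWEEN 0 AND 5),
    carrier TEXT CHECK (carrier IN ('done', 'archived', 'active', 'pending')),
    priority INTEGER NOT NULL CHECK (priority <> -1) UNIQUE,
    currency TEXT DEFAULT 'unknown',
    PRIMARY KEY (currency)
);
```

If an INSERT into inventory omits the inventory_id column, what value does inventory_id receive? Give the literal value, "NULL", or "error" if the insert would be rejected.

error

inventory_id has no DEFAULT clause.
Omitting it would insert NULL, but it is part of the PRIMARY KEY, so the INSERT fails.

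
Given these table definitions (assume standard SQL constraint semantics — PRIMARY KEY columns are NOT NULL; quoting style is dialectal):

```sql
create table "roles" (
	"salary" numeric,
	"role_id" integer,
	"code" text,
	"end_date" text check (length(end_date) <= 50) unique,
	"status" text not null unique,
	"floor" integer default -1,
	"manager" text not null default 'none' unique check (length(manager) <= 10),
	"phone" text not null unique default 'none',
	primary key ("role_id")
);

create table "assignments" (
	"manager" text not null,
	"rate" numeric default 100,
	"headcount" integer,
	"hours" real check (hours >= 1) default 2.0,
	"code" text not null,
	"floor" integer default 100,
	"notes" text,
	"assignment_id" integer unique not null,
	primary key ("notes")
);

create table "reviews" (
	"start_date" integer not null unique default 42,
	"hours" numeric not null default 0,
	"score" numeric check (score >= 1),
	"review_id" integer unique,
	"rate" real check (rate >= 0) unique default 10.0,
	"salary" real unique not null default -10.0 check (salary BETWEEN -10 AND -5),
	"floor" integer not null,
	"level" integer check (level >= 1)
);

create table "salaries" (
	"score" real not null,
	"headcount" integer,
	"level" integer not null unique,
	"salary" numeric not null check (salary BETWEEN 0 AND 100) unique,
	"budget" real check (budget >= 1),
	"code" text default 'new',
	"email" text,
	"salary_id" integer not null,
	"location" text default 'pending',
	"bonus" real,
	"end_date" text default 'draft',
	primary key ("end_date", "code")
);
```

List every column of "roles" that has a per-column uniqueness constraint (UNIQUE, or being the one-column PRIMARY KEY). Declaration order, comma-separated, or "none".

role_id, end_date, status, manager, phone

- salary: no UNIQUE or single-column PK constraint.
- role_id: single-column PRIMARY KEY → unique.
- code: no UNIQUE or single-column PK constraint.
- end_date: declared UNIQUE → unique.
- status: declared UNIQUE → unique.
- floor: no UNIQUE or single-column PK constraint.
- manager: declared UNIQUE → unique.
- phone: declared UNIQUE → unique.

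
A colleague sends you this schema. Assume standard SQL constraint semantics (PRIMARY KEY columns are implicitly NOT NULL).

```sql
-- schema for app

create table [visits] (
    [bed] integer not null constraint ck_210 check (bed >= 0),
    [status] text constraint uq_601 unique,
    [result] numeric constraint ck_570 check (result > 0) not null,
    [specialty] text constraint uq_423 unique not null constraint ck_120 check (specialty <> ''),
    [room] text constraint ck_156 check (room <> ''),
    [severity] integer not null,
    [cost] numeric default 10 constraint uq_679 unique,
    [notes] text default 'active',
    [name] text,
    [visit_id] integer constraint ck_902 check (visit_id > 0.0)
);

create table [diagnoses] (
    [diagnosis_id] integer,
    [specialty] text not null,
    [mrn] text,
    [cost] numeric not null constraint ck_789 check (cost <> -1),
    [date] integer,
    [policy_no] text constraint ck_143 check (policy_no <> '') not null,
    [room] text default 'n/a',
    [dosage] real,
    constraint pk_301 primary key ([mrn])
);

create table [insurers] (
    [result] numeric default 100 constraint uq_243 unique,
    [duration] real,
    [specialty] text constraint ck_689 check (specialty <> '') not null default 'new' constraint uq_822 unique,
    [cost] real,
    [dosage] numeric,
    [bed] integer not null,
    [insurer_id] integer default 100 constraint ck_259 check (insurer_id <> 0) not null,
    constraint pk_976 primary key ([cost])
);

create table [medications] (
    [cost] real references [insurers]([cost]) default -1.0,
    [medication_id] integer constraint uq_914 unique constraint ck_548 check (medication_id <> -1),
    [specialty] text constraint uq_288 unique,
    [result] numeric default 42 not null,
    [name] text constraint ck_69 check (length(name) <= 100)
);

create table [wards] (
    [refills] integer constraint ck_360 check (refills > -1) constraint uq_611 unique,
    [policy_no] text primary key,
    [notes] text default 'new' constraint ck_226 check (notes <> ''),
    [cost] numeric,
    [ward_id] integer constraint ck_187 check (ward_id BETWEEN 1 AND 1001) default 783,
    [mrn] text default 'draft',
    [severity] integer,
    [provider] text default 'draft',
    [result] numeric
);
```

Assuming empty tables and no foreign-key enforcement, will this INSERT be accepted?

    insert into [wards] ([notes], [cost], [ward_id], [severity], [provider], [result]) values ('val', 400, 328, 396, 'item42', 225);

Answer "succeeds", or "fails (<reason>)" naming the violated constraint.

policy_no is omitted from the column list and has no DEFAULT, so it would receive NULL.
But policy_no is part of the PRIMARY KEY (implied NOT NULL).

fails (NOT NULL on policy_no)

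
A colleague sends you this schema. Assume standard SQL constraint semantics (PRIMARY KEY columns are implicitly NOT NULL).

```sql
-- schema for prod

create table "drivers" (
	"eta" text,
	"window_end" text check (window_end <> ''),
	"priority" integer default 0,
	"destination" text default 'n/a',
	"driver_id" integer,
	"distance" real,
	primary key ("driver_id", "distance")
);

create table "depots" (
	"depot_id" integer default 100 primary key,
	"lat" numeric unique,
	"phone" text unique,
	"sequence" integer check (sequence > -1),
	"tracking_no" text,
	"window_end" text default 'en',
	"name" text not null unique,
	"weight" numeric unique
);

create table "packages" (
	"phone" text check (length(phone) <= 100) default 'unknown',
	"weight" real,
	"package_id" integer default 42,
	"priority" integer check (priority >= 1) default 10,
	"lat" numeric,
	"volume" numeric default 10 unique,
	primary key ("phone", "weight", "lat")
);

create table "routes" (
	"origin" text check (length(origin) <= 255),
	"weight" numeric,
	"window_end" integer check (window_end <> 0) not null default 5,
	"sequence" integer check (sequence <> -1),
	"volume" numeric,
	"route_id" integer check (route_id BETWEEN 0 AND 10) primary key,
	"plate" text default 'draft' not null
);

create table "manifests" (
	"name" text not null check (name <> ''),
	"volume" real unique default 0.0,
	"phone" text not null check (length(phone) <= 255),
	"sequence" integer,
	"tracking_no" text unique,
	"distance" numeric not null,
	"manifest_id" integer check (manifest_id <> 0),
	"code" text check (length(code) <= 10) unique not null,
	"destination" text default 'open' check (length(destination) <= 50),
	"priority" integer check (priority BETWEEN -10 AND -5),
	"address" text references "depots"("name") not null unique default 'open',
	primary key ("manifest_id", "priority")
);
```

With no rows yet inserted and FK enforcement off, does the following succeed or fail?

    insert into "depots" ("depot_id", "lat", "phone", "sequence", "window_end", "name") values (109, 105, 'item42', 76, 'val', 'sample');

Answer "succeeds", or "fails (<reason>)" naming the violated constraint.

succeeds

NOT NULL columns: depot_id is supplied; name is supplied.
CHECK constraints: 76 satisfies (sequence > -1).
No constraint is violated.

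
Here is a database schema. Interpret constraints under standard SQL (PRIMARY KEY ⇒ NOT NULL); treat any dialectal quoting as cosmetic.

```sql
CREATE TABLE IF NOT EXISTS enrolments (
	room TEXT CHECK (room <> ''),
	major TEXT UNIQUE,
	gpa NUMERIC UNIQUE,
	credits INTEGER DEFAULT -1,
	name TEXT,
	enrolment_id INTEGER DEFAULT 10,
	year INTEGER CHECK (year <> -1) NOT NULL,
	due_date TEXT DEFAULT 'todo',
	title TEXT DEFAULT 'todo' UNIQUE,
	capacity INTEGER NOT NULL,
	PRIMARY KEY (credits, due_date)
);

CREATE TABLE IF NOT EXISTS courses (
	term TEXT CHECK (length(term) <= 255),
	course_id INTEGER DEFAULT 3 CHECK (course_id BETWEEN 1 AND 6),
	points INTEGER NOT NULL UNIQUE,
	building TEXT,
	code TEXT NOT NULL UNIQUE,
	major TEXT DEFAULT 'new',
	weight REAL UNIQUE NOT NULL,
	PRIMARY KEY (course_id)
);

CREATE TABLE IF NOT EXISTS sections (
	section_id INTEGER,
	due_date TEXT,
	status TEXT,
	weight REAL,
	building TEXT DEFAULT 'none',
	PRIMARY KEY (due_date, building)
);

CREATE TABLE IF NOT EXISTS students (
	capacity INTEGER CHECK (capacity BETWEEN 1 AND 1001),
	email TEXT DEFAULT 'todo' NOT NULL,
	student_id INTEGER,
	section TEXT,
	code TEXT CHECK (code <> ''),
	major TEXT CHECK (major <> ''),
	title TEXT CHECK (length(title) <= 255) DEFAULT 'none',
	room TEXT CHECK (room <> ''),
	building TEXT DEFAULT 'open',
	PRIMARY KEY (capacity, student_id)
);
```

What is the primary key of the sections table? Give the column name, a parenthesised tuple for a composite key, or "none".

A table-level PRIMARY KEY clause names 2 columns: due_date, building.
This is a composite key — the combination is unique, not each column individually.

(due_date, building)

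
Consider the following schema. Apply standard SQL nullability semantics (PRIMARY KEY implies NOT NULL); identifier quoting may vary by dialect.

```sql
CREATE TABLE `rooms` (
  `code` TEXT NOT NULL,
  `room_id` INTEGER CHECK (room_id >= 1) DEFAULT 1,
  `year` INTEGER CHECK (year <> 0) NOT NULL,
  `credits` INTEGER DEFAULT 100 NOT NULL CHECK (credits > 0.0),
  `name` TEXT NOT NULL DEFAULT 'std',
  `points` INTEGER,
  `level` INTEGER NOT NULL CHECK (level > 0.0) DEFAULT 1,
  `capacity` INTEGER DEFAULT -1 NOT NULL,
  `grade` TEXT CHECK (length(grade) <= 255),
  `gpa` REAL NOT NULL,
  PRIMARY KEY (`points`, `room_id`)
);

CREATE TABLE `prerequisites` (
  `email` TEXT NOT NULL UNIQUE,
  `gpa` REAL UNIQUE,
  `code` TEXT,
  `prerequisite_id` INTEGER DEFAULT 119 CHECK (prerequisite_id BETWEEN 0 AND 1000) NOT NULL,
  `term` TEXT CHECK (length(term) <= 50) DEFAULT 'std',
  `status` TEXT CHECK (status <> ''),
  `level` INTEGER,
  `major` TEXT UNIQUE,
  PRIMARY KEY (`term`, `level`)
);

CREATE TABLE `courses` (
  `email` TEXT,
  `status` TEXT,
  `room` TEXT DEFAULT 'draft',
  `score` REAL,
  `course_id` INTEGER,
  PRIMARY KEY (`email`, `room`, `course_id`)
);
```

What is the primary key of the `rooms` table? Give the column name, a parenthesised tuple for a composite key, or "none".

A table-level PRIMARY KEY clause names 2 columns: points, room_id.
This is a composite key — the combination is unique, not each column individually.

(points, room_id)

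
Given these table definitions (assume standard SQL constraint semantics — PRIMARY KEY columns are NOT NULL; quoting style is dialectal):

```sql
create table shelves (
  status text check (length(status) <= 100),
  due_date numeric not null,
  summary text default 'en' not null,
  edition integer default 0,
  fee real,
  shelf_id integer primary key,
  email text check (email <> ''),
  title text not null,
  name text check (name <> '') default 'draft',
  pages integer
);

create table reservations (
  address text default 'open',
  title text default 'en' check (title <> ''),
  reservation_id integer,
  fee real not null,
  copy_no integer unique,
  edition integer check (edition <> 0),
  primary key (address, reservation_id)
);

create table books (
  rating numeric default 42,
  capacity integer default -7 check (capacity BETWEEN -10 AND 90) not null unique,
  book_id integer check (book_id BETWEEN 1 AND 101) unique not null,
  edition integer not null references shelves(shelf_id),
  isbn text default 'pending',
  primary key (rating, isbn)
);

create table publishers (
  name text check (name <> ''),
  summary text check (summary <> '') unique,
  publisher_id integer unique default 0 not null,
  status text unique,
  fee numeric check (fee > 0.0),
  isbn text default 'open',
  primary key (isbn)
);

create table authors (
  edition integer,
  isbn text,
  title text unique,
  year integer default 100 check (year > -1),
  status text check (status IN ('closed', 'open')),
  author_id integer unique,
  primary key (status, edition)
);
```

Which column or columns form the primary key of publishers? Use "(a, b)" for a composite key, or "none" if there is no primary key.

isbn is declared PRIMARY KEY as a table-level PRIMARY KEY clause.

isbn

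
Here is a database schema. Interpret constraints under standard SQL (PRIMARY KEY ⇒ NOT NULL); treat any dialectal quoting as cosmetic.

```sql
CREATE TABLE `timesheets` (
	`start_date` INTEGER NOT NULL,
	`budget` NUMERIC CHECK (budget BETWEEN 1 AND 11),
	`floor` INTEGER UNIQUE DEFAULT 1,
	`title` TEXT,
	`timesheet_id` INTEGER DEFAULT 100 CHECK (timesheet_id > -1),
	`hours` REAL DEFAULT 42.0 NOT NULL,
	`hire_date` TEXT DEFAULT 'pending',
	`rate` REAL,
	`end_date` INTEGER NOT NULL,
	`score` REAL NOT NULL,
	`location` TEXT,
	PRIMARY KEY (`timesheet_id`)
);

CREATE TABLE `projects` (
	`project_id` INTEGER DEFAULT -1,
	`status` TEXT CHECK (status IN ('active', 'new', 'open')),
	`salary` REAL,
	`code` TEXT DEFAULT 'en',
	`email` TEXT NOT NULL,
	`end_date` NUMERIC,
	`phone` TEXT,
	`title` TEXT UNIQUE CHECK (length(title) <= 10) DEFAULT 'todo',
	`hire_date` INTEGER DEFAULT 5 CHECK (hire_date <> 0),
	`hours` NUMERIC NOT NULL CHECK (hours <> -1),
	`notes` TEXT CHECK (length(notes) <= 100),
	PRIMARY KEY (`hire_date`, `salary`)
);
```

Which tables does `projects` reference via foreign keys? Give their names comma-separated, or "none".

none

No column in projects has a REFERENCES clause.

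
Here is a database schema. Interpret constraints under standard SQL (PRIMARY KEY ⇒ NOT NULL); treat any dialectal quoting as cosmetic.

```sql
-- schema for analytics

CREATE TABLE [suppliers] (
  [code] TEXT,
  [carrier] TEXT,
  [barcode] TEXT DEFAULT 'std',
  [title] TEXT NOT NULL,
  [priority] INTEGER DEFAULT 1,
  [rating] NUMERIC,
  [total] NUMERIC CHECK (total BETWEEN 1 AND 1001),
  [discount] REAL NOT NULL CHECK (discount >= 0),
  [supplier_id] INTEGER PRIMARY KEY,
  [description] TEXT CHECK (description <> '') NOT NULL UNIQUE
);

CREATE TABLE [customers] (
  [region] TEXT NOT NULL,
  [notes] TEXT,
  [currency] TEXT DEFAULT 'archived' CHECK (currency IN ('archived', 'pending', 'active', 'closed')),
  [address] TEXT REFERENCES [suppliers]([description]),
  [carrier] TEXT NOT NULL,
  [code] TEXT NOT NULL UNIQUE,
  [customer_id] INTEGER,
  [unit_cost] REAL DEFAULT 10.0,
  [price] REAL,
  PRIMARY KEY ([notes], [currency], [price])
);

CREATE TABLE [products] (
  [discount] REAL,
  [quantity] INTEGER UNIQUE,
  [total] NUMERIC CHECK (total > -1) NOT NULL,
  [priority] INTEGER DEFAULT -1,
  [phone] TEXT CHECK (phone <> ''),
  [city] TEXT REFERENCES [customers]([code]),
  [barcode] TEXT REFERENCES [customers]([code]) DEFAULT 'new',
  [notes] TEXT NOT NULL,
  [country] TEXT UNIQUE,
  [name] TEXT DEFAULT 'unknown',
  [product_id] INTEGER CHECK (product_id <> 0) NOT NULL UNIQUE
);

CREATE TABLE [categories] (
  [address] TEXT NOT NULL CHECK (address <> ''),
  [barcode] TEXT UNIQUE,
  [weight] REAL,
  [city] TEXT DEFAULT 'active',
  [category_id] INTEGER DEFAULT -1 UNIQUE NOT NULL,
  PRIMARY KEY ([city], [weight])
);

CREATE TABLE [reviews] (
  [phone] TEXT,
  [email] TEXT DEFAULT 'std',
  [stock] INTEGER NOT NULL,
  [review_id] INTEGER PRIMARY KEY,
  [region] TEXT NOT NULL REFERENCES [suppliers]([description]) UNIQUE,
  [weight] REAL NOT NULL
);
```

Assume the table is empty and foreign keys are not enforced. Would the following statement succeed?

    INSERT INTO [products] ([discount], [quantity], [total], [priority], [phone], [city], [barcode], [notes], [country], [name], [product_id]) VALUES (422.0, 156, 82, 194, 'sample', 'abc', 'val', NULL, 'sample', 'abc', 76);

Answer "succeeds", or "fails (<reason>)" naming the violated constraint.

notes is explicitly set to NULL, but notes is declared NOT NULL.

fails (NOT NULL on notes)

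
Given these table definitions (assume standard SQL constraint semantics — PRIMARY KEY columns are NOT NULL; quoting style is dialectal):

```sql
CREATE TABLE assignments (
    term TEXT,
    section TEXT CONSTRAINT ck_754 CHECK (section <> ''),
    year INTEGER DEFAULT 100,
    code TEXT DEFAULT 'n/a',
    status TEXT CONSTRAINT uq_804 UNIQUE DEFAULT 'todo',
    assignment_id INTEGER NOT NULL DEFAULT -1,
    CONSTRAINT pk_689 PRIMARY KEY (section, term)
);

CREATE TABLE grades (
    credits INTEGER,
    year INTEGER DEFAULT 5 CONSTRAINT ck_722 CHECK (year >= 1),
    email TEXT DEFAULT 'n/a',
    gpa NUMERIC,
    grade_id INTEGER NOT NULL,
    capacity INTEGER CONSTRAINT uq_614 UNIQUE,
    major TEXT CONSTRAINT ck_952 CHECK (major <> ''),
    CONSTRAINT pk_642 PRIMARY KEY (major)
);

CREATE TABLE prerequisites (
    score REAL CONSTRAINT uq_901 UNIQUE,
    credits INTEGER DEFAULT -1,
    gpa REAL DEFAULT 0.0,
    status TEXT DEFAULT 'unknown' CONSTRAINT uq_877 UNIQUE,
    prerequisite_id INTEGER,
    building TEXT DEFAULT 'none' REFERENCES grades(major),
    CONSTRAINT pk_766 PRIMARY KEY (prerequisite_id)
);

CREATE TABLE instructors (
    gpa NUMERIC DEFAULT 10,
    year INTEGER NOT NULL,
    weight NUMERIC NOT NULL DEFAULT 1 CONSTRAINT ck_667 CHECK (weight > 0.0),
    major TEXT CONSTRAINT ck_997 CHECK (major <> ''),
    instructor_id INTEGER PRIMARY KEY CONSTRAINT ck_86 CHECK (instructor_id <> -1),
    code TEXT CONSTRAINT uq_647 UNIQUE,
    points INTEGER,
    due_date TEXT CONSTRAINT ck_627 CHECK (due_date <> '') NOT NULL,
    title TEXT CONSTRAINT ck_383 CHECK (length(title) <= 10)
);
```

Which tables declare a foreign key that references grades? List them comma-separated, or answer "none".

prerequisites

- prerequisites.building references grades(major).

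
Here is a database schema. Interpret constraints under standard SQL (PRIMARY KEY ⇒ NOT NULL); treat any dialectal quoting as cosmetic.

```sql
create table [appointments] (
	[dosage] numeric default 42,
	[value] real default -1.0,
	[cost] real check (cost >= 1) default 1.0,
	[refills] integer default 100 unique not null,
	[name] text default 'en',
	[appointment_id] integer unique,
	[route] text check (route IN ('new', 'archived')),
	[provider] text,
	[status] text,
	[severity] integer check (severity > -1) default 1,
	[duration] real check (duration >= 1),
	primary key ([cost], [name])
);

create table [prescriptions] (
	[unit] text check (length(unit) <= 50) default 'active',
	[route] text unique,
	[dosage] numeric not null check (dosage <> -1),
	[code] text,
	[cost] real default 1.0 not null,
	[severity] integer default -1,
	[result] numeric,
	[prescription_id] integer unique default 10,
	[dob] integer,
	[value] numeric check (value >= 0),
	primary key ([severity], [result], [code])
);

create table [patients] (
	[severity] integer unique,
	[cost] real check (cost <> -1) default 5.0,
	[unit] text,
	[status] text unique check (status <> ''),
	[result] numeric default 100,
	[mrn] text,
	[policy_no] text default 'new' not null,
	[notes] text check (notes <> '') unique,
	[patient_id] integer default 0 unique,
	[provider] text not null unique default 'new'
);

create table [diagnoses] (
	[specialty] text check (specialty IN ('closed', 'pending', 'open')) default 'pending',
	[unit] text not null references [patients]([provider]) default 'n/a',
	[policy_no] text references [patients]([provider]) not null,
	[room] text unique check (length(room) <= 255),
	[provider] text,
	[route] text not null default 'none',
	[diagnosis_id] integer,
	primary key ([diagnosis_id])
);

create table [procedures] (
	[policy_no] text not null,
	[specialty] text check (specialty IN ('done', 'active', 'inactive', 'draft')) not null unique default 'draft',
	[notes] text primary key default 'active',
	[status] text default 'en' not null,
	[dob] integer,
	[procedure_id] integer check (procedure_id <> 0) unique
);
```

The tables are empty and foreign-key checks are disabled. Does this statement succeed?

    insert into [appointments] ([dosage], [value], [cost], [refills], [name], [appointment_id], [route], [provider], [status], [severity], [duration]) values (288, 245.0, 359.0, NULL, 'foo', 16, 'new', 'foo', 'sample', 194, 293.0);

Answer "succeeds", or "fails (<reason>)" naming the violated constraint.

refills is explicitly set to NULL, but refills is declared NOT NULL.

fails (NOT NULL on refills)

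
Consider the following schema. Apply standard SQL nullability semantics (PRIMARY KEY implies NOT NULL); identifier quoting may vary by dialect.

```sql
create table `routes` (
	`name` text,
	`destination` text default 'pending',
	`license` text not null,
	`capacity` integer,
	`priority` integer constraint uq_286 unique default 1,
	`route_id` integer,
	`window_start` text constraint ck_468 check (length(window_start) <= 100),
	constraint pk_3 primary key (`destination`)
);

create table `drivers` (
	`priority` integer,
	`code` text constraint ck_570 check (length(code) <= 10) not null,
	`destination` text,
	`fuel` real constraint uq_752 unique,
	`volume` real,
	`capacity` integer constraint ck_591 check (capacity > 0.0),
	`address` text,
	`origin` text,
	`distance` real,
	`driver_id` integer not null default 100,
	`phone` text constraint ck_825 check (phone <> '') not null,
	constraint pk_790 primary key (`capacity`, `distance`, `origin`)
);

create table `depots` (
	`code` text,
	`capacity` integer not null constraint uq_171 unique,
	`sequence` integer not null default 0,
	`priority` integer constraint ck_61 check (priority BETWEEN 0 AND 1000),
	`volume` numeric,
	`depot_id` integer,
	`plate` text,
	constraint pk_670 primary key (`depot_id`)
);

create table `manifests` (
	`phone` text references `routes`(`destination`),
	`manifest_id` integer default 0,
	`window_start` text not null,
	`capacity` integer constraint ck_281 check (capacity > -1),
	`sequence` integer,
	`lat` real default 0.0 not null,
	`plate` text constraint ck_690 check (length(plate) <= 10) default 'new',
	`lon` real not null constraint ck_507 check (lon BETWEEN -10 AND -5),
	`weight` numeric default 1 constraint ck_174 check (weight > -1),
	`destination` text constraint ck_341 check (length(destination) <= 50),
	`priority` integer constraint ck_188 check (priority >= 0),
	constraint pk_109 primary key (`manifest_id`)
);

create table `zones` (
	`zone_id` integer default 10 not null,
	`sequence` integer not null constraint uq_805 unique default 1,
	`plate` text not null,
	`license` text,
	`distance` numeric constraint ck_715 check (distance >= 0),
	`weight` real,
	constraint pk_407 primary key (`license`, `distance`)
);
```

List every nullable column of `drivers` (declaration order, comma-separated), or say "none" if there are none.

- priority: no NOT NULL constraint applies → nullable.
- code: declared NOT NULL → not nullable.
- destination: no NOT NULL constraint applies → nullable.
- fuel: UNIQUE does not imply NOT NULL → nullable.
- volume: no NOT NULL constraint applies → nullable.
- capacity: part of the PRIMARY KEY, which implies NOT NULL → not nullable.
- address: no NOT NULL constraint applies → nullable.
- origin: part of the PRIMARY KEY, which implies NOT NULL → not nullable.
- distance: part of the PRIMARY KEY, which implies NOT NULL → not nullable.
- driver_id: declared NOT NULL → not nullable.
- phone: declared NOT NULL → not nullable.

priority, destination, fuel, volume, address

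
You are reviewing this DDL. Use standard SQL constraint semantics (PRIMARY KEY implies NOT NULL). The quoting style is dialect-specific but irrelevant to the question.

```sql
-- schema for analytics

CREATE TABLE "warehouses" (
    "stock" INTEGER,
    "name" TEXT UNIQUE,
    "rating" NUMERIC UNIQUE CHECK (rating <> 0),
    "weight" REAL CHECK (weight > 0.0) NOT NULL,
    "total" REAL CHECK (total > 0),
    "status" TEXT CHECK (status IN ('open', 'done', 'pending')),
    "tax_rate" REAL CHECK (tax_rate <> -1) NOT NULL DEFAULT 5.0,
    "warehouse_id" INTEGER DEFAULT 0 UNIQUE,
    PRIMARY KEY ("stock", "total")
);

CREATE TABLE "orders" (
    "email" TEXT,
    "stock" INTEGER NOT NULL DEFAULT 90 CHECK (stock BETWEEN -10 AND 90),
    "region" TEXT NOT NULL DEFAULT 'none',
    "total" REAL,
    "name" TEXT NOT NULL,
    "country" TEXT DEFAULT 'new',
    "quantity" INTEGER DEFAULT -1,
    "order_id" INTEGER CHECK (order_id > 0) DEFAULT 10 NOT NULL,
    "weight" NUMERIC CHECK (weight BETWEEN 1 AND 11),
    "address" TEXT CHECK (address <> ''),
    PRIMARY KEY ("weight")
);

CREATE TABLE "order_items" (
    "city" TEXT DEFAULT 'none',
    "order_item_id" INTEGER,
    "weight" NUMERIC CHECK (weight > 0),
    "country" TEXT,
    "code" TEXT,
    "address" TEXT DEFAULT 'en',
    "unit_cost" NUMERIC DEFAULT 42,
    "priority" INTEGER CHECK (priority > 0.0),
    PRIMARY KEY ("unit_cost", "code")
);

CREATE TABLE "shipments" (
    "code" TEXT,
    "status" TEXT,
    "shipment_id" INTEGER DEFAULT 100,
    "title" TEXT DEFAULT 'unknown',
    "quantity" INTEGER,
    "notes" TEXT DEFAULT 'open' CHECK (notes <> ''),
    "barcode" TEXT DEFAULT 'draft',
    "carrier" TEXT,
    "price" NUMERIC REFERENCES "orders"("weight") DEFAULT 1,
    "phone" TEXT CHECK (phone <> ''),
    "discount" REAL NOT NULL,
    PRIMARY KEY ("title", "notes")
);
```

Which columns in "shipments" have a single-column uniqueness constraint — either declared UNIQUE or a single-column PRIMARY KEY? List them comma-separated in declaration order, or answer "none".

none

- code: no UNIQUE or single-column PK constraint.
- status: no UNIQUE or single-column PK constraint.
- shipment_id: no UNIQUE or single-column PK constraint.
- title: part of a composite PRIMARY KEY — only the tuple is unique, not this column on its own.
- quantity: no UNIQUE or single-column PK constraint.
- notes: part of a composite PRIMARY KEY — only the tuple is unique, not this column on its own.
- barcode: no UNIQUE or single-column PK constraint.
- carrier: no UNIQUE or single-column PK constraint.
- price: no UNIQUE or single-column PK constraint.
- phone: no UNIQUE or single-column PK constraint.
- discount: no UNIQUE or single-column PK constraint.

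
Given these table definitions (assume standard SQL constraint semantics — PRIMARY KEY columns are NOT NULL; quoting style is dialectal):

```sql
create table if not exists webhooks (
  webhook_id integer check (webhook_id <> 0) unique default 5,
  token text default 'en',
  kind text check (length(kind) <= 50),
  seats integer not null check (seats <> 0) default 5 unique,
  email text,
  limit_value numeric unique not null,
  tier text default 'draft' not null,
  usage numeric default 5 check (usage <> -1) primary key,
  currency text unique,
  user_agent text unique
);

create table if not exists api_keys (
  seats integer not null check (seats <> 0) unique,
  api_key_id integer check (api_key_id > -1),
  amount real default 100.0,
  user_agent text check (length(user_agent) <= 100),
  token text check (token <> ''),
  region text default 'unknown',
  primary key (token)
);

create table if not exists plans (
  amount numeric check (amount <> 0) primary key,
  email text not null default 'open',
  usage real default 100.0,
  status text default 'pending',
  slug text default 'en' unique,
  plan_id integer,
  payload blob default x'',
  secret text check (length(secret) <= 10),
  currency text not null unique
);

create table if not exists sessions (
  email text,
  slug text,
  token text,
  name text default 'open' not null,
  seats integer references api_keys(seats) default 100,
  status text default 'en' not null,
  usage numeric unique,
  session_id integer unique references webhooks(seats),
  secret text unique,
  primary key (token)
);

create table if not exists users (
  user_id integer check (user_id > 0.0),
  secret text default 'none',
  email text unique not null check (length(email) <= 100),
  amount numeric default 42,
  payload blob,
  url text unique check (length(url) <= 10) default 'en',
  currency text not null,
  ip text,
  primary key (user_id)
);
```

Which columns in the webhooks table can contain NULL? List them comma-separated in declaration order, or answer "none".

- webhook_id: CHECK does not forbid NULL (a CHECK constraint passes when its expression is NULL) → nullable.
- token: DEFAULT only fills an omitted column; an explicit NULL is still allowed → nullable.
- kind: CHECK does not forbid NULL (a CHECK constraint passes when its expression is NULL) → nullable.
- seats: declared NOT NULL → not nullable.
- email: no NOT NULL constraint applies → nullable.
- limit_value: declared NOT NULL → not nullable.
- tier: declared NOT NULL → not nullable.
- usage: part of the PRIMARY KEY, which implies NOT NULL → not nullable.
- currency: UNIQUE does not imply NOT NULL → nullable.
- user_agent: UNIQUE does not imply NOT NULL → nullable.

webhook_id, token, kind, email, currency, user_agent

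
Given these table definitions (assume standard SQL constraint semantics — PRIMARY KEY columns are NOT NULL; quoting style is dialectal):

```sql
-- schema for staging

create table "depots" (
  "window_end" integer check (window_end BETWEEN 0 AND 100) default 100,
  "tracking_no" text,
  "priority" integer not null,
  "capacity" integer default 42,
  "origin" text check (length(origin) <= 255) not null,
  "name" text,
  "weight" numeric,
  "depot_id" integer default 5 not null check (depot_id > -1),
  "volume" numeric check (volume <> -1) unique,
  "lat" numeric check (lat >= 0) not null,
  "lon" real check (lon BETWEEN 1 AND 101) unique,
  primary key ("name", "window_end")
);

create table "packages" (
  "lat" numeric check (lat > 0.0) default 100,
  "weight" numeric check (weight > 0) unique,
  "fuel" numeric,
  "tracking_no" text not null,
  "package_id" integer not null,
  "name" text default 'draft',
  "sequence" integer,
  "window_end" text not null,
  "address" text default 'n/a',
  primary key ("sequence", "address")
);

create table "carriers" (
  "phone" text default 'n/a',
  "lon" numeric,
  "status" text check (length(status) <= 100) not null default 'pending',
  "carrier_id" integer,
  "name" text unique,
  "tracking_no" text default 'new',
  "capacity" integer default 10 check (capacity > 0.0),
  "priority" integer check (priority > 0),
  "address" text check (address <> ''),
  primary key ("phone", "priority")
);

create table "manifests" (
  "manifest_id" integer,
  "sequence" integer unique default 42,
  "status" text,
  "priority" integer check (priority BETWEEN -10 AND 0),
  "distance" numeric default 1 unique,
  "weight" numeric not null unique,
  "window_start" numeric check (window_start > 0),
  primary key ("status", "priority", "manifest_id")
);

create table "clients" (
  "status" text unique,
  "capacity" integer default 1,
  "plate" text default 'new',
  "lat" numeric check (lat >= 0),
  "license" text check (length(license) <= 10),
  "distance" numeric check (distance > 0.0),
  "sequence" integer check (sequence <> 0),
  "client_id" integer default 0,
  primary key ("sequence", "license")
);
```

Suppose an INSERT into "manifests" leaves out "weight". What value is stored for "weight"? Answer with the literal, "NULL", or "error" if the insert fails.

error

weight has no DEFAULT clause.
Omitting it would insert NULL, but it is declared NOT NULL, so the INSERT fails.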